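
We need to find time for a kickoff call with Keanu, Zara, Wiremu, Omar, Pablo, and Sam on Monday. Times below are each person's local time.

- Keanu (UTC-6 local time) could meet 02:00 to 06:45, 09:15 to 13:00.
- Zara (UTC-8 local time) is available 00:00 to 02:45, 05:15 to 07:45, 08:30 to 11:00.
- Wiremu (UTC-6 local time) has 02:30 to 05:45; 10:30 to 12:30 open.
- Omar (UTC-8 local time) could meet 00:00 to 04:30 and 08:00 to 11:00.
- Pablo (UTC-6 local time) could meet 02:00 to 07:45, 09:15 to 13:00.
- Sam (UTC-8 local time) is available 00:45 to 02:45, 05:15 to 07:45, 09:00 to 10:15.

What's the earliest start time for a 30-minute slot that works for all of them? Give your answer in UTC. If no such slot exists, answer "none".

Keanu in UTC: 08:00-12:45, 15:15-19:00 (add 6h to convert from UTC-6).
Zara in UTC: 08:00-10:45, 13:15-15:45, 16:30-19:00 (add 8h to convert from UTC-8).
Wiremu in UTC: 08:30-11:45, 16:30-18:30 (add 6h to convert from UTC-6).
Omar in UTC: 08:00-12:30, 16:00-19:00 (add 8h to convert from UTC-8).
Pablo in UTC: 08:00-13:45, 15:15-19:00 (add 6h to convert from UTC-6).
Sam in UTC: 08:45-10:45, 13:15-15:45, 17:00-18:15 (add 8h to convert from UTC-8).
Keanu ∩ Zara: 08:00-10:45, 15:15-15:45, 16:30-19:00.
Keanu ∩ Zara ∩ Wiremu: 08:30-10:45, 16:30-18:30.
Keanu ∩ Zara ∩ Wiremu ∩ Omar: 08:30-10:45, 16:30-18:30.
Keanu ∩ Zara ∩ Wiremu ∩ Omar ∩ Pablo: 08:30-10:45, 16:30-18:30.
Keanu ∩ Zara ∩ Wiremu ∩ Omar ∩ Pablo ∩ Sam: 08:45-10:45, 17:00-18:15.
Those are the intersection windows.
The first common window of at least 30 minutes is 08:45-10:45, so the earliest start is 08:45.

08:45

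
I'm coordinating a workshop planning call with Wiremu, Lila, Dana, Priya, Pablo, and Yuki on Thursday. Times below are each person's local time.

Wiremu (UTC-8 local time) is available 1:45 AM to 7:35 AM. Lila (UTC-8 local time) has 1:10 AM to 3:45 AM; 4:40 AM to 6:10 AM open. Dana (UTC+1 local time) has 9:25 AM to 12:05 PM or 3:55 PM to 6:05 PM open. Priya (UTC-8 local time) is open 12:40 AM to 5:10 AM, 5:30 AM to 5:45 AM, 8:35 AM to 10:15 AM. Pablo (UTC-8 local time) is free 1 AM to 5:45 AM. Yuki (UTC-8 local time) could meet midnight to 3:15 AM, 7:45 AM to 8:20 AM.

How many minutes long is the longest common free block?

Wiremu in UTC: 09:45-15:35 (add 8h to convert from UTC-8).
Lila in UTC: 09:10-11:45, 12:40-14:10 (add 8h to convert from UTC-8).
Dana in UTC: 08:25-11:05, 14:55-17:05 (subtract 1h to convert from UTC+1).
Priya in UTC: 08:40-13:10, 13:30-13:45, 16:35-18:15 (add 8h to convert from UTC-8).
Pablo in UTC: 09:00-13:45 (add 8h to convert from UTC-8).
Yuki in UTC: 08:00-11:15, 15:45-16:20 (add 8h to convert from UTC-8).
Wiremu ∩ Lila: 09:45-11:45, 12:40-14:10.
Wiremu ∩ Lila ∩ Dana: 09:45-11:05.
Wiremu ∩ Lila ∩ Dana ∩ Priya: 09:45-11:05.
Wiremu ∩ Lila ∩ Dana ∩ Priya ∩ Pablo: 09:45-11:05.
Wiremu ∩ Lila ∩ Dana ∩ Priya ∩ Pablo ∩ Yuki: 09:45-11:05.
So the common availability across everyone is 09:45-11:05.
The longest is 09:45-11:05 at 80 minutes.

80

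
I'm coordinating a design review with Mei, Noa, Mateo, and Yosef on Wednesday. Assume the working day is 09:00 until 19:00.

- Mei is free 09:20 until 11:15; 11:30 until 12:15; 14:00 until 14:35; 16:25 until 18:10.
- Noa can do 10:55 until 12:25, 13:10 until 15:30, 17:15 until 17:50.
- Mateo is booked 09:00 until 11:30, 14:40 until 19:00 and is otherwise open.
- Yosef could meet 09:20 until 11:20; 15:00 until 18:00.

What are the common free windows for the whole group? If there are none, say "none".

Mei free: 09:20-11:15, 11:30-12:15, 14:00-14:35, 16:25-18:10.
Noa free: 10:55-12:25, 13:10-15:30, 17:15-17:50.
Mateo free: 11:30-14:40 (invert busy blocks within the working day).
Yosef free: 09:20-11:20, 15:00-18:00.
Mei ∩ Noa: 10:55-11:15, 11:30-12:15, 14:00-14:35, 17:15-17:50.
Mei ∩ Noa ∩ Mateo: 11:30-12:15, 14:00-14:35.
Mei ∩ Noa ∩ Mateo ∩ Yosef: ∅.
There is no time when everyone is free.

none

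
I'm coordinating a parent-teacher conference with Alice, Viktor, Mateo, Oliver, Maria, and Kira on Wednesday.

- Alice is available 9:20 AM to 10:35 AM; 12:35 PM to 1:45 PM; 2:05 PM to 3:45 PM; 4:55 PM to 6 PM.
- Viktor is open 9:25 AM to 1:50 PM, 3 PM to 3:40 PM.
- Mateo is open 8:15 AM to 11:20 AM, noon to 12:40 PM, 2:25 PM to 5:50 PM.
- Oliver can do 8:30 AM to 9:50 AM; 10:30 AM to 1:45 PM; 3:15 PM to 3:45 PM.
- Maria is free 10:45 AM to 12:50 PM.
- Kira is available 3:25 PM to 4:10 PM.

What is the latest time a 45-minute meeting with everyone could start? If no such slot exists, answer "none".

none

Alice ∩ Viktor: 09:25-10:35, 12:35-13:45, 15:00-15:40.
Alice ∩ Viktor ∩ Mateo: 09:25-10:35, 12:35-12:40, 15:00-15:40.
Alice ∩ Viktor ∩ Mateo ∩ Oliver: 09:25-09:50, 10:30-10:35, 12:35-12:40, 15:15-15:40.
Alice ∩ Viktor ∩ Mateo ∩ Oliver ∩ Maria: 12:35-12:40.
Alice ∩ Viktor ∩ Mateo ∩ Oliver ∩ Maria ∩ Kira: ∅.
There is no time when everyone is free.
No common window is at least 45 minutes long.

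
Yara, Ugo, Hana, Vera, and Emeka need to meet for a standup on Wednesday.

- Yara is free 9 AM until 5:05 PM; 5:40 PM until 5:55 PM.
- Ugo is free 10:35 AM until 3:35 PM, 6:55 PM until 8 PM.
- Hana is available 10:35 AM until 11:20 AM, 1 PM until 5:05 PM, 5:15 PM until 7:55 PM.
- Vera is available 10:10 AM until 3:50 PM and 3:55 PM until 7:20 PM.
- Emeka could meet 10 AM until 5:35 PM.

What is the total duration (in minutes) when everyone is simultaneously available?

200

Yara ∩ Ugo: 10:35-15:35.
Yara ∩ Ugo ∩ Hana: 10:35-11:20, 13:00-15:35.
Yara ∩ Ugo ∩ Hana ∩ Vera: 10:35-11:20, 13:00-15:35.
Yara ∩ Ugo ∩ Hana ∩ Vera ∩ Emeka: 10:35-11:20, 13:00-15:35.
Summing the common windows: 45 + 155 = 200 minutes.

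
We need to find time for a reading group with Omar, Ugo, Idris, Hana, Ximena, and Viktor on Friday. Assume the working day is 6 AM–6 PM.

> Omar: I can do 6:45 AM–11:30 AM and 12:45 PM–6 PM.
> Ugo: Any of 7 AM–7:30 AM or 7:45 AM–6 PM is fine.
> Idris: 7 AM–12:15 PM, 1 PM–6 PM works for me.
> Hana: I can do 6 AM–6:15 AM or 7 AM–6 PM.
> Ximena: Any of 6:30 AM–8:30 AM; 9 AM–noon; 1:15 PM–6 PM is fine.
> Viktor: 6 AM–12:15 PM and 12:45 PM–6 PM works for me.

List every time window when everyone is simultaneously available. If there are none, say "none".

Omar ∩ Ugo: 07:00-07:30, 07:45-11:30, 12:45-18:00.
Omar ∩ Ugo ∩ Idris: 07:00-07:30, 07:45-11:30, 13:00-18:00.
Omar ∩ Ugo ∩ Idris ∩ Hana: 07:00-07:30, 07:45-11:30, 13:00-18:00.
Omar ∩ Ugo ∩ Idris ∩ Hana ∩ Ximena: 07:00-07:30, 07:45-08:30, 09:00-11:30, 13:15-18:00.
Omar ∩ Ugo ∩ Idris ∩ Hana ∩ Ximena ∩ Viktor: 07:00-07:30, 07:45-08:30, 09:00-11:30, 13:15-18:00.

07:00-07:30, 07:45-08:30, 09:00-11:30, 13:15-18:00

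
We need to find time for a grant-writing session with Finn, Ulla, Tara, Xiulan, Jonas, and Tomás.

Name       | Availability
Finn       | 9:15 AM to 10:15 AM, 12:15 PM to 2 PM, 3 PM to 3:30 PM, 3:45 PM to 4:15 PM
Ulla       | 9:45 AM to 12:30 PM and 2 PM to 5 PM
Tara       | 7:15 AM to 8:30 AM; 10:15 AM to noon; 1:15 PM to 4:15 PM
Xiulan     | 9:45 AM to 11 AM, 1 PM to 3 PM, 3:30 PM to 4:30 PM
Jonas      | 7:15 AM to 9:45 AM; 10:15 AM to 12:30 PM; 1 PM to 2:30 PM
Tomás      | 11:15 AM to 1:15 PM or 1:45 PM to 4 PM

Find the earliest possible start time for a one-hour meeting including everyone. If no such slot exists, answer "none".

Finn ∩ Ulla: 09:45-10:15, 12:15-12:30, 15:00-15:30, 15:45-16:15.
Finn ∩ Ulla ∩ Tara: 15:00-15:30, 15:45-16:15.
Finn ∩ Ulla ∩ Tara ∩ Xiulan: 15:45-16:15.
Finn ∩ Ulla ∩ Tara ∩ Xiulan ∩ Jonas: ∅.
Finn ∩ Ulla ∩ Tara ∩ Xiulan ∩ Jonas ∩ Tomás: ∅.
There is no time when everyone is free.
No common window is at least 60 minutes long.

none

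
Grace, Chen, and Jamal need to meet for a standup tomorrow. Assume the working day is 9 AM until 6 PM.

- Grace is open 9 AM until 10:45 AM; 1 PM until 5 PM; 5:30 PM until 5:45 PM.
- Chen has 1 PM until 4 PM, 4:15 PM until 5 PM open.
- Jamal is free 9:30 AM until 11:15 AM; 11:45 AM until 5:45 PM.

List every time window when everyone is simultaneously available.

Grace ∩ Chen: 13:00-16:00, 16:15-17:00.
Grace ∩ Chen ∩ Jamal: 13:00-16:00, 16:15-17:00.
Those are the intersection windows.

13:00-16:00, 16:15-17:00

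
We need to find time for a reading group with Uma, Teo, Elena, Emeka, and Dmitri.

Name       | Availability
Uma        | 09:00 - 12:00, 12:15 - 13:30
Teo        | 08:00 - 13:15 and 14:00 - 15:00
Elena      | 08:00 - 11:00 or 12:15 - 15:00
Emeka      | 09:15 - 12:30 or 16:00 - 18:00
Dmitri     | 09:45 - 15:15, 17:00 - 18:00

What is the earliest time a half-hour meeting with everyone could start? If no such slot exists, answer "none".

Uma ∩ Teo: 09:00-12:00, 12:15-13:15.
Uma ∩ Teo ∩ Elena: 09:00-11:00, 12:15-13:15.
Uma ∩ Teo ∩ Elena ∩ Emeka: 09:15-11:00, 12:15-12:30.
Uma ∩ Teo ∩ Elena ∩ Emeka ∩ Dmitri: 09:45-11:00, 12:15-12:30.
The first common window of at least 30 minutes is 09:45-11:00, so the earliest start is 09:45.

09:45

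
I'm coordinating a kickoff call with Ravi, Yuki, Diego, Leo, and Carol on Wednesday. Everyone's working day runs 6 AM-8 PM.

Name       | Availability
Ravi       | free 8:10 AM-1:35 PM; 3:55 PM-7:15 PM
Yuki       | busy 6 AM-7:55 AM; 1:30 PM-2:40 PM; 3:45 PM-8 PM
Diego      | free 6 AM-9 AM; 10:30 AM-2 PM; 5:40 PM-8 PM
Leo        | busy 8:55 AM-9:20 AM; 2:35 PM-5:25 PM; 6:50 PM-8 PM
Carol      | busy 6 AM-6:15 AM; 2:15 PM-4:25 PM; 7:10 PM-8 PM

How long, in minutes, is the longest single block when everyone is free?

180

Ravi free: 08:10-13:35, 15:55-19:15.
Yuki free: 07:55-13:30, 14:40-15:45 (invert busy blocks within the working day).
Diego free: 06:00-09:00, 10:30-14:00, 17:40-20:00.
Leo free: 06:00-08:55, 09:20-14:35, 17:25-18:50 (invert busy blocks within the working day).
Carol free: 06:15-14:15, 16:25-19:10 (invert busy blocks within the working day).
Ravi ∩ Yuki: 08:10-13:30.
Ravi ∩ Yuki ∩ Diego: 08:10-09:00, 10:30-13:30.
Ravi ∩ Yuki ∩ Diego ∩ Leo: 08:10-08:55, 10:30-13:30.
Ravi ∩ Yuki ∩ Diego ∩ Leo ∩ Carol: 08:10-08:55, 10:30-13:30.
So the common availability across everyone is 08:10-08:55, 10:30-13:30.
The longest is 10:30-13:30 at 180 minutes.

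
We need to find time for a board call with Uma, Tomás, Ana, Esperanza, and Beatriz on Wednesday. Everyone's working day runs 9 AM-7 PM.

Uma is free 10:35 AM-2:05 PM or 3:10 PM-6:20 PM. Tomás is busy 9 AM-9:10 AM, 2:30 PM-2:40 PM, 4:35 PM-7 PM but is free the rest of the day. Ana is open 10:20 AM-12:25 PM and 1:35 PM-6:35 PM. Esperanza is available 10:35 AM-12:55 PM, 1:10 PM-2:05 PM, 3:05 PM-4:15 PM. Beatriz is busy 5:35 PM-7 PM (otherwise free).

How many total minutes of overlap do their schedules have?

205

Uma free: 10:35-14:05, 15:10-18:20.
Tomás free: 09:10-14:30, 14:40-16:35 (invert busy blocks within the working day).
Ana free: 10:20-12:25, 13:35-18:35.
Esperanza free: 10:35-12:55, 13:10-14:05, 15:05-16:15.
Beatriz free: 09:00-17:35 (invert busy blocks within the working day).
Uma ∩ Tomás: 10:35-14:05, 15:10-16:35.
Uma ∩ Tomás ∩ Ana: 10:35-12:25, 13:35-14:05, 15:10-16:35.
Uma ∩ Tomás ∩ Ana ∩ Esperanza: 10:35-12:25, 13:35-14:05, 15:10-16:15.
Uma ∩ Tomás ∩ Ana ∩ Esperanza ∩ Beatriz: 10:35-12:25, 13:35-14:05, 15:10-16:15.
Those are the intersection windows.
Summing the common windows: 110 + 30 + 65 = 205 minutes.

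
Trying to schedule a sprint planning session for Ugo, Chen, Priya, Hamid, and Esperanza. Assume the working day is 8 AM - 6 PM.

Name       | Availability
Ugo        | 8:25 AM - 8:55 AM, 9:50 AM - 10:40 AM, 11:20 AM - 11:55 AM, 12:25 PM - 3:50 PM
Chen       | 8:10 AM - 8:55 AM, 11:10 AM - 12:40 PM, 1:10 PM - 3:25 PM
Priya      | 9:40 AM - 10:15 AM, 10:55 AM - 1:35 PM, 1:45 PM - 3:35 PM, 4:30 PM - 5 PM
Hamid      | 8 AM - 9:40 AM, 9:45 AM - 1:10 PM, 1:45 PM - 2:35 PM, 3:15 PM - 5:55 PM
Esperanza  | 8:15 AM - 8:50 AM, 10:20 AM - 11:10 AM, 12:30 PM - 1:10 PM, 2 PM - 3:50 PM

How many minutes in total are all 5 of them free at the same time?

Ugo ∩ Chen: 08:25-08:55, 11:20-11:55, 12:25-12:40, 13:10-15:25.
Ugo ∩ Chen ∩ Priya: 11:20-11:55, 12:25-12:40, 13:10-13:35, 13:45-15:25.
Ugo ∩ Chen ∩ Priya ∩ Hamid: 11:20-11:55, 12:25-12:40, 13:45-14:35, 15:15-15:25.
Ugo ∩ Chen ∩ Priya ∩ Hamid ∩ Esperanza: 12:30-12:40, 14:00-14:35, 15:15-15:25.
Summing the common windows: 10 + 35 + 10 = 55 minutes.

55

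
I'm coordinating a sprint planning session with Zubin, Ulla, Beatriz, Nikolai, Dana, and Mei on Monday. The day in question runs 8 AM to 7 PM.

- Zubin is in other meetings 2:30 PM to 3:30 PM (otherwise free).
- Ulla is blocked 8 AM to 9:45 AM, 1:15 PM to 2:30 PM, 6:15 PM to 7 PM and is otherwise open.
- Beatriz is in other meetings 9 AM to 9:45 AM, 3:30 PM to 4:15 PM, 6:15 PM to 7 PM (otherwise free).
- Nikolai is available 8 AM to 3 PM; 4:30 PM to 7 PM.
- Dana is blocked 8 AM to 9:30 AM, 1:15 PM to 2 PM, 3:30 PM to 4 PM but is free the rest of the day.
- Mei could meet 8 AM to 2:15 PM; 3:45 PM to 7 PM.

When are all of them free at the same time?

Zubin free: 08:00-14:30, 15:30-19:00 (invert busy blocks within the working day).
Ulla free: 09:45-13:15, 14:30-18:15 (invert busy blocks within the working day).
Beatriz free: 08:00-09:00, 09:45-15:30, 16:15-18:15 (invert busy blocks within the working day).
Nikolai free: 08:00-15:00, 16:30-19:00.
Dana free: 09:30-13:15, 14:00-15:30, 16:00-19:00 (invert busy blocks within the working day).
Mei free: 08:00-14:15, 15:45-19:00.
Zubin ∩ Ulla: 09:45-13:15, 15:30-18:15.
Zubin ∩ Ulla ∩ Beatriz: 09:45-13:15, 16:15-18:15.
Zubin ∩ Ulla ∩ Beatriz ∩ Nikolai: 09:45-13:15, 16:30-18:15.
Zubin ∩ Ulla ∩ Beatriz ∩ Nikolai ∩ Dana: 09:45-13:15, 16:30-18:15.
Zubin ∩ Ulla ∩ Beatriz ∩ Nikolai ∩ Dana ∩ Mei: 09:45-13:15, 16:30-18:15.
Those are the intersection windows.

09:45-13:15, 16:30-18:15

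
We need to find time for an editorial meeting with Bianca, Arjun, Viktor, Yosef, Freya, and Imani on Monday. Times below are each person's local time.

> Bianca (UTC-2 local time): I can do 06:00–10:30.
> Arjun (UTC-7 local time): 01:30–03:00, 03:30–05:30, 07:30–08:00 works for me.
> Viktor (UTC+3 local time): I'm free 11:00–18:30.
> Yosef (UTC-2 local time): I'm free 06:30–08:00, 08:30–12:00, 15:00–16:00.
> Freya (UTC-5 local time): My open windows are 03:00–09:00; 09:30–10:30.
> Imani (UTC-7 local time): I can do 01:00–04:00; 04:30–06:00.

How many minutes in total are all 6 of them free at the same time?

Bianca in UTC: 08:00-12:30 (add 2h to convert from UTC-2).
Arjun in UTC: 08:30-10:00, 10:30-12:30, 14:30-15:00 (add 7h to convert from UTC-7).
Viktor in UTC: 08:00-15:30 (subtract 3h to convert from UTC+3).
Yosef in UTC: 08:30-10:00, 10:30-14:00, 17:00-18:00 (add 2h to convert from UTC-2).
Freya in UTC: 08:00-14:00, 14:30-15:30 (add 5h to convert from UTC-5).
Imani in UTC: 08:00-11:00, 11:30-13:00 (add 7h to convert from UTC-7).
Bianca ∩ Arjun: 08:30-10:00, 10:30-12:30.
Bianca ∩ Arjun ∩ Viktor: 08:30-10:00, 10:30-12:30.
Bianca ∩ Arjun ∩ Viktor ∩ Yosef: 08:30-10:00, 10:30-12:30.
Bianca ∩ Arjun ∩ Viktor ∩ Yosef ∩ Freya: 08:30-10:00, 10:30-12:30.
Bianca ∩ Arjun ∩ Viktor ∩ Yosef ∩ Freya ∩ Imani: 08:30-10:00, 10:30-11:00, 11:30-12:30.
So the common availability across everyone is 08:30-10:00, 10:30-11:00, 11:30-12:30.
Summing the common windows: 90 + 30 + 60 = 180 minutes.

180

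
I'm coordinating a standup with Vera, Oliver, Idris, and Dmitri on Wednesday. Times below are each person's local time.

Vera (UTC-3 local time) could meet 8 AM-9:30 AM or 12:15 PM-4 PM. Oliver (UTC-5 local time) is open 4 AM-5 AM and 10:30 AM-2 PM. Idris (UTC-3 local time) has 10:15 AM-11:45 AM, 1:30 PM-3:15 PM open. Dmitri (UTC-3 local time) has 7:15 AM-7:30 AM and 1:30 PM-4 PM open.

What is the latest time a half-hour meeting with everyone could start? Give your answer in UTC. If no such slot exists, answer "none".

17:45

Vera in UTC: 11:00-12:30, 15:15-19:00 (add 3h to convert from UTC-3).
Oliver in UTC: 09:00-10:00, 15:30-19:00 (add 5h to convert from UTC-5).
Idris in UTC: 13:15-14:45, 16:30-18:15 (add 3h to convert from UTC-3).
Dmitri in UTC: 10:15-10:30, 16:30-19:00 (add 3h to convert from UTC-3).
Vera ∩ Oliver: 15:30-19:00.
Vera ∩ Oliver ∩ Idris: 16:30-18:15.
Vera ∩ Oliver ∩ Idris ∩ Dmitri: 16:30-18:15.
The last common window of at least 30 minutes is 16:30-18:15; a 30-minute meeting can start as late as 17:45 and still end by 18:15.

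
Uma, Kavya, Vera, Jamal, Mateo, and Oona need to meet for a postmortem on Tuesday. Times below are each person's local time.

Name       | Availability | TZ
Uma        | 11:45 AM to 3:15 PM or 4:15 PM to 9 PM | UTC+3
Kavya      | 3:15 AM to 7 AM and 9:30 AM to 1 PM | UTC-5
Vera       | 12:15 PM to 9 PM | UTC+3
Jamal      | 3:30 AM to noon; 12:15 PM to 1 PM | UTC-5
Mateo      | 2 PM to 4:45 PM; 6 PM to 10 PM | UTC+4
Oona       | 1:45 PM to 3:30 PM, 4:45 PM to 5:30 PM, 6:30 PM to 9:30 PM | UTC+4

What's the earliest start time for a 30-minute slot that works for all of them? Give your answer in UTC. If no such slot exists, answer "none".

Uma in UTC: 08:45-12:15, 13:15-18:00 (subtract 3h to convert from UTC+3).
Kavya in UTC: 08:15-12:00, 14:30-18:00 (add 5h to convert from UTC-5).
Vera in UTC: 09:15-18:00 (subtract 3h to convert from UTC+3).
Jamal in UTC: 08:30-17:00, 17:15-18:00 (add 5h to convert from UTC-5).
Mateo in UTC: 10:00-12:45, 14:00-18:00 (subtract 4h to convert from UTC+4).
Oona in UTC: 09:45-11:30, 12:45-13:30, 14:30-17:30 (subtract 4h to convert from UTC+4).
Uma ∩ Kavya: 08:45-12:00, 14:30-18:00.
Uma ∩ Kavya ∩ Vera: 09:15-12:00, 14:30-18:00.
Uma ∩ Kavya ∩ Vera ∩ Jamal: 09:15-12:00, 14:30-17:00, 17:15-18:00.
Uma ∩ Kavya ∩ Vera ∩ Jamal ∩ Mateo: 10:00-12:00, 14:30-17:00, 17:15-18:00.
Uma ∩ Kavya ∩ Vera ∩ Jamal ∩ Mateo ∩ Oona: 10:00-11:30, 14:30-17:00, 17:15-17:30.
Those are the intersection windows.
The first common window of at least 30 minutes is 10:00-11:30, so the earliest start is 10:00.

10:00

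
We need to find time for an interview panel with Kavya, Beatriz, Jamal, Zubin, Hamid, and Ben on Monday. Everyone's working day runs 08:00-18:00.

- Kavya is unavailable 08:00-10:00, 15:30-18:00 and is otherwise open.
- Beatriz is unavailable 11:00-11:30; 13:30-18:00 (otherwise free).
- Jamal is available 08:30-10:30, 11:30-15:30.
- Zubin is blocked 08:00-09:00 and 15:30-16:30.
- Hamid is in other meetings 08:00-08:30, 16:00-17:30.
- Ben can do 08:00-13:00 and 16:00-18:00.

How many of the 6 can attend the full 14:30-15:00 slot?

4

Kavya free: 10:00-15:30 (invert busy blocks within the working day).
Beatriz free: 08:00-11:00, 11:30-13:30 (invert busy blocks within the working day).
Jamal free: 08:30-10:30, 11:30-15:30.
Zubin free: 09:00-15:30, 16:30-18:00 (invert busy blocks within the working day).
Hamid free: 08:30-16:00, 17:30-18:00 (invert busy blocks within the working day).
Ben free: 08:00-13:00, 16:00-18:00.
Kavya, Jamal, Zubin, and Hamid can make the full 14:30-15:00 slot — that's 4.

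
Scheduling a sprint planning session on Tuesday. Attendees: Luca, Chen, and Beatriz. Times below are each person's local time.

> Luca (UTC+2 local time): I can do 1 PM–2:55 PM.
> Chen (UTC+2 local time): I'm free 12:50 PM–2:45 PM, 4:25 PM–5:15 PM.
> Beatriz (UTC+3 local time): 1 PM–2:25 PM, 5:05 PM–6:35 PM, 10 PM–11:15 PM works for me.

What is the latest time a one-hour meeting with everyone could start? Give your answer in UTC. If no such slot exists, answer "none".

none

Luca in UTC: 11:00-12:55 (subtract 2h to convert from UTC+2).
Chen in UTC: 10:50-12:45, 14:25-15:15 (subtract 2h to convert from UTC+2).
Beatriz in UTC: 10:00-11:25, 14:05-15:35, 19:00-20:15 (subtract 3h to convert from UTC+3).
Luca ∩ Chen: 11:00-12:45.
Luca ∩ Chen ∩ Beatriz: 11:00-11:25.
No common window is at least 60 minutes long.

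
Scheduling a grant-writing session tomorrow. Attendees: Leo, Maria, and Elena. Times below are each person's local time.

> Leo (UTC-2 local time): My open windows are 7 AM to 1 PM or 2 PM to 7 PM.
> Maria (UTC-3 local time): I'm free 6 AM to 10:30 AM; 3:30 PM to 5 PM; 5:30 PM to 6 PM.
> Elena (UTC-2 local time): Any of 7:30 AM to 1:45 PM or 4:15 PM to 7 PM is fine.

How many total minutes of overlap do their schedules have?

Leo in UTC: 09:00-15:00, 16:00-21:00 (add 2h to convert from UTC-2).
Maria in UTC: 09:00-13:30, 18:30-20:00, 20:30-21:00 (add 3h to convert from UTC-3).
Elena in UTC: 09:30-15:45, 18:15-21:00 (add 2h to convert from UTC-2).
Leo ∩ Maria: 09:00-13:30, 18:30-20:00, 20:30-21:00.
Leo ∩ Maria ∩ Elena: 09:30-13:30, 18:30-20:00, 20:30-21:00.
Summing the common windows: 240 + 90 + 30 = 360 minutes.

360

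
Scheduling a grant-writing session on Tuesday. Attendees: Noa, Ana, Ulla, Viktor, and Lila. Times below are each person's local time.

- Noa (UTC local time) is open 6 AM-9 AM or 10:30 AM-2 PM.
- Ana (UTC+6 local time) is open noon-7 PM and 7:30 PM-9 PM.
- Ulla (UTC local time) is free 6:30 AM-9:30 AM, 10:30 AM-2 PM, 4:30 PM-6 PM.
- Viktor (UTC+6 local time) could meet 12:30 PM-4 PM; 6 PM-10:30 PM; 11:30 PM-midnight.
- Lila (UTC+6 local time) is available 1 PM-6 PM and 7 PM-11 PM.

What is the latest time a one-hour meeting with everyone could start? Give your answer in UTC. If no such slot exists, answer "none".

Noa in UTC: 06:00-09:00, 10:30-14:00.
Ana in UTC: 06:00-13:00, 13:30-15:00 (subtract 6h to convert from UTC+6).
Ulla in UTC: 06:30-09:30, 10:30-14:00, 16:30-18:00.
Viktor in UTC: 06:30-10:00, 12:00-16:30, 17:30-18:00 (subtract 6h to convert from UTC+6).
Lila in UTC: 07:00-12:00, 13:00-17:00 (subtract 6h to convert from UTC+6).
Noa ∩ Ana: 06:00-09:00, 10:30-13:00, 13:30-14:00.
Noa ∩ Ana ∩ Ulla: 06:30-09:00, 10:30-13:00, 13:30-14:00.
Noa ∩ Ana ∩ Ulla ∩ Viktor: 06:30-09:00, 12:00-13:00, 13:30-14:00.
Noa ∩ Ana ∩ Ulla ∩ Viktor ∩ Lila: 07:00-09:00, 13:30-14:00.
The last common window of at least 60 minutes is 07:00-09:00; a 60-minute meeting can start as late as 08:00 and still end by 09:00.

08:00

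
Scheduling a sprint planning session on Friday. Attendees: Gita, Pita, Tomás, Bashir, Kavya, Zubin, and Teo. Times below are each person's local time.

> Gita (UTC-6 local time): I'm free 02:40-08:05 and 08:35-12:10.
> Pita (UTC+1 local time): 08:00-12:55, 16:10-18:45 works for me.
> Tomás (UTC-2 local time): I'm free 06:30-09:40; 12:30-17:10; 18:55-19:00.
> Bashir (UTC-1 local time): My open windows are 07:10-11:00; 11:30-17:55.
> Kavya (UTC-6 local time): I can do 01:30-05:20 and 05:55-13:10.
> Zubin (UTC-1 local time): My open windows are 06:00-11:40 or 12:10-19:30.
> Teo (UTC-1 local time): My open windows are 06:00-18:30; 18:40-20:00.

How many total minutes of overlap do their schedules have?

Gita in UTC: 08:40-14:05, 14:35-18:10 (add 6h to convert from UTC-6).
Pita in UTC: 07:00-11:55, 15:10-17:45 (subtract 1h to convert from UTC+1).
Tomás in UTC: 08:30-11:40, 14:30-19:10, 20:55-21:00 (add 2h to convert from UTC-2).
Bashir in UTC: 08:10-12:00, 12:30-18:55 (add 1h to convert from UTC-1).
Kavya in UTC: 07:30-11:20, 11:55-19:10 (add 6h to convert from UTC-6).
Zubin in UTC: 07:00-12:40, 13:10-20:30 (add 1h to convert from UTC-1).
Teo in UTC: 07:00-19:30, 19:40-21:00 (add 1h to convert from UTC-1).
Gita ∩ Pita: 08:40-11:55, 15:10-17:45.
Gita ∩ Pita ∩ Tomás: 08:40-11:40, 15:10-17:45.
Gita ∩ Pita ∩ Tomás ∩ Bashir: 08:40-11:40, 15:10-17:45.
Gita ∩ Pita ∩ Tomás ∩ Bashir ∩ Kavya: 08:40-11:20, 15:10-17:45.
Gita ∩ Pita ∩ Tomás ∩ Bashir ∩ Kavya ∩ Zubin: 08:40-11:20, 15:10-17:45.
Gita ∩ Pita ∩ Tomás ∩ Bashir ∩ Kavya ∩ Zubin ∩ Teo: 08:40-11:20, 15:10-17:45.
Summing the common windows: 160 + 155 = 315 minutes.

315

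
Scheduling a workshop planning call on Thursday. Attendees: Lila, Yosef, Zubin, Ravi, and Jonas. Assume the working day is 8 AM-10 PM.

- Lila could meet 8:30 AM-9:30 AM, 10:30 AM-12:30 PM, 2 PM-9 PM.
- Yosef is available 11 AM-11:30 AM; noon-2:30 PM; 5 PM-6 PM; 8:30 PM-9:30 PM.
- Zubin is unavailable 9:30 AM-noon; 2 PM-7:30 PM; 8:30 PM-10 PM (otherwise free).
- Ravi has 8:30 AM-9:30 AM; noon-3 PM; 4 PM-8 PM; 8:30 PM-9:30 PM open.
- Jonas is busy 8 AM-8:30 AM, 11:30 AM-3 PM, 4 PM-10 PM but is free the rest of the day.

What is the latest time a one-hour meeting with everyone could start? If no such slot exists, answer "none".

none

Lila free: 08:30-09:30, 10:30-12:30, 14:00-21:00.
Yosef free: 11:00-11:30, 12:00-14:30, 17:00-18:00, 20:30-21:30.
Zubin free: 08:00-09:30, 12:00-14:00, 19:30-20:30 (invert busy blocks within the working day).
Ravi free: 08:30-09:30, 12:00-15:00, 16:00-20:00, 20:30-21:30.
Jonas free: 08:30-11:30, 15:00-16:00 (invert busy blocks within the working day).
Lila ∩ Yosef: 11:00-11:30, 12:00-12:30, 14:00-14:30, 17:00-18:00, 20:30-21:00.
Lila ∩ Yosef ∩ Zubin: 12:00-12:30.
Lila ∩ Yosef ∩ Zubin ∩ Ravi: 12:00-12:30.
Lila ∩ Yosef ∩ Zubin ∩ Ravi ∩ Jonas: ∅.
There is no time when everyone is free.
No common window is at least 60 minutes long.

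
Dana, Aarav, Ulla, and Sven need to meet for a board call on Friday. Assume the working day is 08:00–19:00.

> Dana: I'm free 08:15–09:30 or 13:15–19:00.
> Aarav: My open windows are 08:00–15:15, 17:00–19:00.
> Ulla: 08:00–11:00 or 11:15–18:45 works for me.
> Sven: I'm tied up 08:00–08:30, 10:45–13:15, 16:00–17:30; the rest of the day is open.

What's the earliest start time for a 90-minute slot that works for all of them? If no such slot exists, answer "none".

13:15

Dana free: 08:15-09:30, 13:15-19:00.
Aarav free: 08:00-15:15, 17:00-19:00.
Ulla free: 08:00-11:00, 11:15-18:45.
Sven free: 08:30-10:45, 13:15-16:00, 17:30-19:00 (invert busy blocks within the working day).
Dana ∩ Aarav: 08:15-09:30, 13:15-15:15, 17:00-19:00.
Dana ∩ Aarav ∩ Ulla: 08:15-09:30, 13:15-15:15, 17:00-18:45.
Dana ∩ Aarav ∩ Ulla ∩ Sven: 08:30-09:30, 13:15-15:15, 17:30-18:45.
So the common availability across everyone is 08:30-09:30, 13:15-15:15, 17:30-18:45.
The first common window of at least 90 minutes is 13:15-15:15, so the earliest start is 13:15.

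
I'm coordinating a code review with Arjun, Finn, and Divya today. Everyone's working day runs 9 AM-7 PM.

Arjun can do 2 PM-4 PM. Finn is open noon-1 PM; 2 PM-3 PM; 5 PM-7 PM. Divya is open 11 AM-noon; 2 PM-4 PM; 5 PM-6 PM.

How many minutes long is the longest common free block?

60

Arjun ∩ Finn: 14:00-15:00.
Arjun ∩ Finn ∩ Divya: 14:00-15:00.
Those are the intersection windows.
The longest is 14:00-15:00 at 60 minutes.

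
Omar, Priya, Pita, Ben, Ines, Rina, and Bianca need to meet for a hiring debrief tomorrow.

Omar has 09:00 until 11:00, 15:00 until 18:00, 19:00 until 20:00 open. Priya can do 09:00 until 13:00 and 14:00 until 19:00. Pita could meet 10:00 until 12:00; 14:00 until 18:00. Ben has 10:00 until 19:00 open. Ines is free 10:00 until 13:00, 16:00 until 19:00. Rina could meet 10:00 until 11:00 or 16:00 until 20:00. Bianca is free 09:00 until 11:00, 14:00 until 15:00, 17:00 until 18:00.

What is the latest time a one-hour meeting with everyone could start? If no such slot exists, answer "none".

Omar ∩ Priya: 09:00-11:00, 15:00-18:00.
Omar ∩ Priya ∩ Pita: 10:00-11:00, 15:00-18:00.
Omar ∩ Priya ∩ Pita ∩ Ben: 10:00-11:00, 15:00-18:00.
Omar ∩ Priya ∩ Pita ∩ Ben ∩ Ines: 10:00-11:00, 16:00-18:00.
Omar ∩ Priya ∩ Pita ∩ Ben ∩ Ines ∩ Rina: 10:00-11:00, 16:00-18:00.
Omar ∩ Priya ∩ Pita ∩ Ben ∩ Ines ∩ Rina ∩ Bianca: 10:00-11:00, 17:00-18:00.
The last common window of at least 60 minutes is 17:00-18:00; a 60-minute meeting can start as late as 17:00 and still end by 18:00.

17:00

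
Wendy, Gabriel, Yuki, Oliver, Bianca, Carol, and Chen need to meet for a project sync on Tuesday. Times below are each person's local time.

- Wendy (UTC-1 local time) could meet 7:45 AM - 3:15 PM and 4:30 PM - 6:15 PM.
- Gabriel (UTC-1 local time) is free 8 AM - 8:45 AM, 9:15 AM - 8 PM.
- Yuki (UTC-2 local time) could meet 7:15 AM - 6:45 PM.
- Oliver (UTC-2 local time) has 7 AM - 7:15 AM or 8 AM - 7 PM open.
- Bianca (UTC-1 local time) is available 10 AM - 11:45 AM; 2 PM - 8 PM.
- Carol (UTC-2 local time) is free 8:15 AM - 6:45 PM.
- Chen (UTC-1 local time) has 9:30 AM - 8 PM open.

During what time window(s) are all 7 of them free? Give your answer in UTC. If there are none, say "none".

Wendy in UTC: 08:45-16:15, 17:30-19:15 (add 1h to convert from UTC-1).
Gabriel in UTC: 09:00-09:45, 10:15-21:00 (add 1h to convert from UTC-1).
Yuki in UTC: 09:15-20:45 (add 2h to convert from UTC-2).
Oliver in UTC: 09:00-09:15, 10:00-21:00 (add 2h to convert from UTC-2).
Bianca in UTC: 11:00-12:45, 15:00-21:00 (add 1h to convert from UTC-1).
Carol in UTC: 10:15-20:45 (add 2h to convert from UTC-2).
Chen in UTC: 10:30-21:00 (add 1h to convert from UTC-1).
Wendy ∩ Gabriel: 09:00-09:45, 10:15-16:15, 17:30-19:15.
Wendy ∩ Gabriel ∩ Yuki: 09:15-09:45, 10:15-16:15, 17:30-19:15.
Wendy ∩ Gabriel ∩ Yuki ∩ Oliver: 10:15-16:15, 17:30-19:15.
Wendy ∩ Gabriel ∩ Yuki ∩ Oliver ∩ Bianca: 11:00-12:45, 15:00-16:15, 17:30-19:15.
Wendy ∩ Gabriel ∩ Yuki ∩ Oliver ∩ Bianca ∩ Carol: 11:00-12:45, 15:00-16:15, 17:30-19:15.
Wendy ∩ Gabriel ∩ Yuki ∩ Oliver ∩ Bianca ∩ Carol ∩ Chen: 11:00-12:45, 15:00-16:15, 17:30-19:15.

11:00-12:45, 15:00-16:15, 17:30-19:15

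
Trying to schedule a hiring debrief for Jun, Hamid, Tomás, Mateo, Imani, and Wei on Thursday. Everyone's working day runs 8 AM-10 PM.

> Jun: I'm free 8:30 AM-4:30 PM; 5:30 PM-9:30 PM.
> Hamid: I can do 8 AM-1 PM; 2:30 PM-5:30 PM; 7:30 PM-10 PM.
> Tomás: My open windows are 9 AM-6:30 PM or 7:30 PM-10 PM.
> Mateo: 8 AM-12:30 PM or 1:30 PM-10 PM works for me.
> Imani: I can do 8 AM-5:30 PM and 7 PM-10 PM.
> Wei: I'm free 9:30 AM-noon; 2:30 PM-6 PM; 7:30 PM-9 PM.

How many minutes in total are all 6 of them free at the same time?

Jun ∩ Hamid: 08:30-13:00, 14:30-16:30, 19:30-21:30.
Jun ∩ Hamid ∩ Tomás: 09:00-13:00, 14:30-16:30, 19:30-21:30.
Jun ∩ Hamid ∩ Tomás ∩ Mateo: 09:00-12:30, 14:30-16:30, 19:30-21:30.
Jun ∩ Hamid ∩ Tomás ∩ Mateo ∩ Imani: 09:00-12:30, 14:30-16:30, 19:30-21:30.
Jun ∩ Hamid ∩ Tomás ∩ Mateo ∩ Imani ∩ Wei: 09:30-12:00, 14:30-16:30, 19:30-21:00.
Summing the common windows: 150 + 120 + 90 = 360 minutes.

360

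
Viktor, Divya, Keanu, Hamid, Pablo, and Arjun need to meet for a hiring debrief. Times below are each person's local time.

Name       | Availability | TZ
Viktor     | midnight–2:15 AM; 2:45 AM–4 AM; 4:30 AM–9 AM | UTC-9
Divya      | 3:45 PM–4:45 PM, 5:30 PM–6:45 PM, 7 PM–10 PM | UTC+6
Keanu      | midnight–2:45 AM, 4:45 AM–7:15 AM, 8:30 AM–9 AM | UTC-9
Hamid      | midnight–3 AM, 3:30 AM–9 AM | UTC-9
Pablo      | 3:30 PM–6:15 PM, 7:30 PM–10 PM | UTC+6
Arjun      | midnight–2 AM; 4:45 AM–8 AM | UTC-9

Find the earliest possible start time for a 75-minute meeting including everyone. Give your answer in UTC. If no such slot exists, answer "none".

Viktor in UTC: 09:00-11:15, 11:45-13:00, 13:30-18:00 (add 9h to convert from UTC-9).
Divya in UTC: 09:45-10:45, 11:30-12:45, 13:00-16:00 (subtract 6h to convert from UTC+6).
Keanu in UTC: 09:00-11:45, 13:45-16:15, 17:30-18:00 (add 9h to convert from UTC-9).
Hamid in UTC: 09:00-12:00, 12:30-18:00 (add 9h to convert from UTC-9).
Pablo in UTC: 09:30-12:15, 13:30-16:00 (subtract 6h to convert from UTC+6).
Arjun in UTC: 09:00-11:00, 13:45-17:00 (add 9h to convert from UTC-9).
Viktor ∩ Divya: 09:45-10:45, 11:45-12:45, 13:30-16:00.
Viktor ∩ Divya ∩ Keanu: 09:45-10:45, 13:45-16:00.
Viktor ∩ Divya ∩ Keanu ∩ Hamid: 09:45-10:45, 13:45-16:00.
Viktor ∩ Divya ∩ Keanu ∩ Hamid ∩ Pablo: 09:45-10:45, 13:45-16:00.
Viktor ∩ Divya ∩ Keanu ∩ Hamid ∩ Pablo ∩ Arjun: 09:45-10:45, 13:45-16:00.
The first common window of at least 75 minutes is 13:45-16:00, so the earliest start is 13:45.

13:45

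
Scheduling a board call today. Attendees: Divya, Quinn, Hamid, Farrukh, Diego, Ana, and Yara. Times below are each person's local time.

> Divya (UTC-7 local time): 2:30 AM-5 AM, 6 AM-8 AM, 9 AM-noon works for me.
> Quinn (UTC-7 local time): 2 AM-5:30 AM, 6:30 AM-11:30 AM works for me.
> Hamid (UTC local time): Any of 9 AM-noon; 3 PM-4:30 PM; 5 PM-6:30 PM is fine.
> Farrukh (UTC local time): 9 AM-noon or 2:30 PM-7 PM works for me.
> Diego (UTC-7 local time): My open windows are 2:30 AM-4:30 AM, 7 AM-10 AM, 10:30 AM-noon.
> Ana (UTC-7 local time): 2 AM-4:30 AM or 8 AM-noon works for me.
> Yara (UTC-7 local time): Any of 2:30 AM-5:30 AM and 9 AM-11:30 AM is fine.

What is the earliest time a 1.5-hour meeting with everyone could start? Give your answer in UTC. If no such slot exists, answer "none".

Divya in UTC: 09:30-12:00, 13:00-15:00, 16:00-19:00 (add 7h to convert from UTC-7).
Quinn in UTC: 09:00-12:30, 13:30-18:30 (add 7h to convert from UTC-7).
Hamid in UTC: 09:00-12:00, 15:00-16:30, 17:00-18:30.
Farrukh in UTC: 09:00-12:00, 14:30-19:00.
Diego in UTC: 09:30-11:30, 14:00-17:00, 17:30-19:00 (add 7h to convert from UTC-7).
Ana in UTC: 09:00-11:30, 15:00-19:00 (add 7h to convert from UTC-7).
Yara in UTC: 09:30-12:30, 16:00-18:30 (add 7h to convert from UTC-7).
Divya ∩ Quinn: 09:30-12:00, 13:30-15:00, 16:00-18:30.
Divya ∩ Quinn ∩ Hamid: 09:30-12:00, 16:00-16:30, 17:00-18:30.
Divya ∩ Quinn ∩ Hamid ∩ Farrukh: 09:30-12:00, 16:00-16:30, 17:00-18:30.
Divya ∩ Quinn ∩ Hamid ∩ Farrukh ∩ Diego: 09:30-11:30, 16:00-16:30, 17:30-18:30.
Divya ∩ Quinn ∩ Hamid ∩ Farrukh ∩ Diego ∩ Ana: 09:30-11:30, 16:00-16:30, 17:30-18:30.
Divya ∩ Quinn ∩ Hamid ∩ Farrukh ∩ Diego ∩ Ana ∩ Yara: 09:30-11:30, 16:00-16:30, 17:30-18:30.
Those are the intersection windows.
The first common window of at least 90 minutes is 09:30-11:30, so the earliest start is 09:30.

09:30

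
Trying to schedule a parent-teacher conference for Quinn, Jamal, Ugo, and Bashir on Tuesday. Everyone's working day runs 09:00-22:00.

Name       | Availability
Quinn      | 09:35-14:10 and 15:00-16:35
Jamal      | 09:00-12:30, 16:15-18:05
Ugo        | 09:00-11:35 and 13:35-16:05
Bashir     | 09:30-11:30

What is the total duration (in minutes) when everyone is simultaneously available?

Quinn ∩ Jamal: 09:35-12:30, 16:15-16:35.
Quinn ∩ Jamal ∩ Ugo: 09:35-11:35.
Quinn ∩ Jamal ∩ Ugo ∩ Bashir: 09:35-11:30.
That's a single block of 115 minutes.

115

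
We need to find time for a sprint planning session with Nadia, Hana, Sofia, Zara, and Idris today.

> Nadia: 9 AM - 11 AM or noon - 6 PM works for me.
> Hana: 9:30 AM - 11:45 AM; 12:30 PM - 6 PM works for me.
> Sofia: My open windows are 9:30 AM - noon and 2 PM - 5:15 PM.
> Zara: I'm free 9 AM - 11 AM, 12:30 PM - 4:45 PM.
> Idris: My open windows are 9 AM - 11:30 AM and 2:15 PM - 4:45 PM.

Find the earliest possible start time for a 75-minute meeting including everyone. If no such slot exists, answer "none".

09:30

Nadia ∩ Hana: 09:30-11:00, 12:30-18:00.
Nadia ∩ Hana ∩ Sofia: 09:30-11:00, 14:00-17:15.
Nadia ∩ Hana ∩ Sofia ∩ Zara: 09:30-11:00, 14:00-16:45.
Nadia ∩ Hana ∩ Sofia ∩ Zara ∩ Idris: 09:30-11:00, 14:15-16:45.
The first common window of at least 75 minutes is 09:30-11:00, so the earliest start is 09:30.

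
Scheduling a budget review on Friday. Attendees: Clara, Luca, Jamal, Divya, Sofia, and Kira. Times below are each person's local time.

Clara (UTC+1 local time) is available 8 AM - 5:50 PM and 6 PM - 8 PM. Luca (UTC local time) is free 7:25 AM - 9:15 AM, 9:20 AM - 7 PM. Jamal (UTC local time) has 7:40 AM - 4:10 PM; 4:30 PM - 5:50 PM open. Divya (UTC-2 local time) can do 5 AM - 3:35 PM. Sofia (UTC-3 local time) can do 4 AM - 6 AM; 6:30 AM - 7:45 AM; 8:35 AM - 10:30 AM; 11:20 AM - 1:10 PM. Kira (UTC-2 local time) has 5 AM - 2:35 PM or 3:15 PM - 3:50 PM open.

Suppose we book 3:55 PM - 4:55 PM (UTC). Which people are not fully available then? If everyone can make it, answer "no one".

Clara, Jamal, Kira, Sofia

Clara in UTC: 07:00-16:50, 17:00-19:00 (subtract 1h to convert from UTC+1).
Luca in UTC: 07:25-09:15, 09:20-19:00.
Jamal in UTC: 07:40-16:10, 16:30-17:50.
Divya in UTC: 07:00-17:35 (add 2h to convert from UTC-2).
Sofia in UTC: 07:00-09:00, 09:30-10:45, 11:35-13:30, 14:20-16:10 (add 3h to convert from UTC-3).
Kira in UTC: 07:00-16:35, 17:15-17:50 (add 2h to convert from UTC-2).
Clara: not fully free for 15:55-16:55. Luca: free for 15:55-16:55. Jamal: not fully free for 15:55-16:55. Divya: free for 15:55-16:55. Sofia: not fully free for 15:55-16:55. Kira: not fully free for 15:55-16:55.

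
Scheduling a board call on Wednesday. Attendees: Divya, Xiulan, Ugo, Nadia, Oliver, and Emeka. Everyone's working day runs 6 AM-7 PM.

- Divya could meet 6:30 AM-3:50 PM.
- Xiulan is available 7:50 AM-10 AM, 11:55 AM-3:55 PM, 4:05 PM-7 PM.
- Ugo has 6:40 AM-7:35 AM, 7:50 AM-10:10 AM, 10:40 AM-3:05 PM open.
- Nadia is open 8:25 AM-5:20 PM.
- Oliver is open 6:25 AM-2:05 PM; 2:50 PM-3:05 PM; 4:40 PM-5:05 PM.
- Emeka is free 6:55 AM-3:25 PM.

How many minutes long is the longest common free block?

130

Divya ∩ Xiulan: 07:50-10:00, 11:55-15:50.
Divya ∩ Xiulan ∩ Ugo: 07:50-10:00, 11:55-15:05.
Divya ∩ Xiulan ∩ Ugo ∩ Nadia: 08:25-10:00, 11:55-15:05.
Divya ∩ Xiulan ∩ Ugo ∩ Nadia ∩ Oliver: 08:25-10:00, 11:55-14:05, 14:50-15:05.
Divya ∩ Xiulan ∩ Ugo ∩ Nadia ∩ Oliver ∩ Emeka: 08:25-10:00, 11:55-14:05, 14:50-15:05.
So the common availability across everyone is 08:25-10:00, 11:55-14:05, 14:50-15:05.
The longest is 11:55-14:05 at 130 minutes.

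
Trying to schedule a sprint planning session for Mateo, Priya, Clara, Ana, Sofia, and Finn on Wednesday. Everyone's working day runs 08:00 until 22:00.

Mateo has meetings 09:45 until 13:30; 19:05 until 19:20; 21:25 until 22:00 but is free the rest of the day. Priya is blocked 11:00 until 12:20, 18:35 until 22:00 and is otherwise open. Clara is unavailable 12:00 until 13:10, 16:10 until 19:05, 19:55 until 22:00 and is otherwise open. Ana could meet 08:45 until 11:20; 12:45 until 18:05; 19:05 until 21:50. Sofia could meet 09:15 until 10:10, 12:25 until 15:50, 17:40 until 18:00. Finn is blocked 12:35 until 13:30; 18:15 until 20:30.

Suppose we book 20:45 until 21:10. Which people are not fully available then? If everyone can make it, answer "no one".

Clara, Priya, Sofia

Mateo free: 08:00-09:45, 13:30-19:05, 19:20-21:25 (invert busy blocks within the working day).
Priya free: 08:00-11:00, 12:20-18:35 (invert busy blocks within the working day).
Clara free: 08:00-12:00, 13:10-16:10, 19:05-19:55 (invert busy blocks within the working day).
Ana free: 08:45-11:20, 12:45-18:05, 19:05-21:50.
Sofia free: 09:15-10:10, 12:25-15:50, 17:40-18:00.
Finn free: 08:00-12:35, 13:30-18:15, 20:30-22:00 (invert busy blocks within the working day).
Mateo: free for 20:45-21:10. Priya: not fully free for 20:45-21:10. Clara: not fully free for 20:45-21:10. Ana: free for 20:45-21:10. Sofia: not fully free for 20:45-21:10. Finn: free for 20:45-21:10.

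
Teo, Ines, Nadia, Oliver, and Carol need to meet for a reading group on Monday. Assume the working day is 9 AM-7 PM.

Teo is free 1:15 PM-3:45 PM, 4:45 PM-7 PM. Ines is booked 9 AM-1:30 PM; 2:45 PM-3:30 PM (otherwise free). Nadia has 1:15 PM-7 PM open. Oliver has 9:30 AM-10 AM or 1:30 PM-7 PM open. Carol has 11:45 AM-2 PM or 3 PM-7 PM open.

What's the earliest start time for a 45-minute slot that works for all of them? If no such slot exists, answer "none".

Teo free: 13:15-15:45, 16:45-19:00.
Ines free: 13:30-14:45, 15:30-19:00 (invert busy blocks within the working day).
Nadia free: 13:15-19:00.
Oliver free: 09:30-10:00, 13:30-19:00.
Carol free: 11:45-14:00, 15:00-19:00.
Teo ∩ Ines: 13:30-14:45, 15:30-15:45, 16:45-19:00.
Teo ∩ Ines ∩ Nadia: 13:30-14:45, 15:30-15:45, 16:45-19:00.
Teo ∩ Ines ∩ Nadia ∩ Oliver: 13:30-14:45, 15:30-15:45, 16:45-19:00.
Teo ∩ Ines ∩ Nadia ∩ Oliver ∩ Carol: 13:30-14:00, 15:30-15:45, 16:45-19:00.
Those are the intersection windows.
The first common window of at least 45 minutes is 16:45-19:00, so the earliest start is 16:45.

16:45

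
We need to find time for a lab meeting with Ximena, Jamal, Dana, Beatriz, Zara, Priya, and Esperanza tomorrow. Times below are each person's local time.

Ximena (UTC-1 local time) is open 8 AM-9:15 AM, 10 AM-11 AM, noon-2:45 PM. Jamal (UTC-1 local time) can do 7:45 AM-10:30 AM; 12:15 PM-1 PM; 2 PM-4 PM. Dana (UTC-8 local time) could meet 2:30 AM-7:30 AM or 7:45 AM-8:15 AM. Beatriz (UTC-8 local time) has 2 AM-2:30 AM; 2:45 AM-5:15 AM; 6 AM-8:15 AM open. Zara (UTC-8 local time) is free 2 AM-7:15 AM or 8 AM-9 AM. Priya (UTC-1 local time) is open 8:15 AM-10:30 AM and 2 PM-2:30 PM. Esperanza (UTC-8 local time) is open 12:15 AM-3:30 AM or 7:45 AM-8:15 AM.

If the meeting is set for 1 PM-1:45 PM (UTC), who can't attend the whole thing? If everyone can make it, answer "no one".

Ximena in UTC: 09:00-10:15, 11:00-12:00, 13:00-15:45 (add 1h to convert from UTC-1).
Jamal in UTC: 08:45-11:30, 13:15-14:00, 15:00-17:00 (add 1h to convert from UTC-1).
Dana in UTC: 10:30-15:30, 15:45-16:15 (add 8h to convert from UTC-8).
Beatriz in UTC: 10:00-10:30, 10:45-13:15, 14:00-16:15 (add 8h to convert from UTC-8).
Zara in UTC: 10:00-15:15, 16:00-17:00 (add 8h to convert from UTC-8).
Priya in UTC: 09:15-11:30, 15:00-15:30 (add 1h to convert from UTC-1).
Esperanza in UTC: 08:15-11:30, 15:45-16:15 (add 8h to convert from UTC-8).
Ximena: free for 13:00-13:45. Jamal: not fully free for 13:00-13:45. Dana: free for 13:00-13:45. Beatriz: not fully free for 13:00-13:45. Zara: free for 13:00-13:45. Priya: not fully free for 13:00-13:45. Esperanza: not fully free for 13:00-13:45.

Beatriz, Esperanza, Jamal, Priya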